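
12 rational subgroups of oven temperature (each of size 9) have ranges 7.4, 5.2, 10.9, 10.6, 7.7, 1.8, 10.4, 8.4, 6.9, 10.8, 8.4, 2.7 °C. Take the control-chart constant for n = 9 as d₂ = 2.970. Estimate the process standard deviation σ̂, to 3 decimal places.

2.559

R̄ = (7.4 + 5.2 + 10.9 + 10.6 + 7.7 + 1.8 + 10.4 + 8.4 + 6.9 + 10.8 + 8.4 + 2.7) / 12 = 7.6000
σ̂ = R̄ / d₂ = 7.6000 / 2.970 = 2.5589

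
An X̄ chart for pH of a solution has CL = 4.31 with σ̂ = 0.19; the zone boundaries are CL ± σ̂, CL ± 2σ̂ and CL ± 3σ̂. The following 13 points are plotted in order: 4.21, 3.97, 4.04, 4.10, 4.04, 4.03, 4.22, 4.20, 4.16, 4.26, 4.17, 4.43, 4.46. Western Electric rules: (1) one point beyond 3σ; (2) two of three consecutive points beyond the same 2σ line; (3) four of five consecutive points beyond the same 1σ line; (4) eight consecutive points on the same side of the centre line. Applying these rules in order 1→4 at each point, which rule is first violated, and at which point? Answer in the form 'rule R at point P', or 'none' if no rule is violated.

Zone of each point (C = within 1σ̂, B = 1σ̂–2σ̂, A = 2σ̂–3σ̂, * = beyond 3σ̂; sign = side of CL): 1:-C, 2:-B, 3:-B, 4:-B, 5:-B, 6:-B, 7:-C, 8:-C, 9:-C, 10:-C, 11:-C, 12:+C, 13:+C
Rule 3 (four of five consecutive points beyond the same 1σ limit) is satisfied at point 5.

rule 3 at point 5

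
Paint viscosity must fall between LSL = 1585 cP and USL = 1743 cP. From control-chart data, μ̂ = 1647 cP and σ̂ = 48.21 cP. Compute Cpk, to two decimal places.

0.43

Cpu = (USL − μ̂) / (3σ̂) = (1743 − 1647) / (3 × 48.21) = 0.6638; Cpl = (μ̂ − LSL) / (3σ̂) = (1647 − 1585) / (3 × 48.21) = 0.4287; Cpk = min(Cpu, Cpl) = 0.4287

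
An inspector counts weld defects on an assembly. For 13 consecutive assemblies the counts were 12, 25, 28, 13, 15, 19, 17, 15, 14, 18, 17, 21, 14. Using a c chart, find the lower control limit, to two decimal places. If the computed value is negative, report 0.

c̄ = (12 + 25 + 28 + 13 + 15 + 19 + 17 + 15 + 14 + 18 + 17 + 21 + 14) / 13 = 228 / 13 = 17.5385
LCL = c̄ − 3√c̄ = 17.5385 − 3 × 4.1879 = 4.9748

4.97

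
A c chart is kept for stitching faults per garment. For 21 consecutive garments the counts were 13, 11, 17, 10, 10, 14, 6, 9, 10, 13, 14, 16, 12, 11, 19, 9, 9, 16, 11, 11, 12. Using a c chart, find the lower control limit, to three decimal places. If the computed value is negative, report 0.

c̄ = (13 + 11 + 17 + 10 + 10 + 14 + 6 + 9 + 10 + 13 + 14 + 16 + 12 + 11 + 19 + 9 + 9 + 16 + 11 + 11 + 12) / 21 = 253 / 21 = 12.0476
LCL = c̄ − 3√c̄ = 12.0476 − 3 × 3.4710 = 1.6347

1.635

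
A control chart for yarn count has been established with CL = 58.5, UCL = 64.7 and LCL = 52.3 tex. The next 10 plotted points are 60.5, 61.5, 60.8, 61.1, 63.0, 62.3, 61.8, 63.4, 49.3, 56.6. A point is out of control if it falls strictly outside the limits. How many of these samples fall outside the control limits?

1

Compare each point to [52.3, 64.7]: sample 9 = 49.3 < LCL.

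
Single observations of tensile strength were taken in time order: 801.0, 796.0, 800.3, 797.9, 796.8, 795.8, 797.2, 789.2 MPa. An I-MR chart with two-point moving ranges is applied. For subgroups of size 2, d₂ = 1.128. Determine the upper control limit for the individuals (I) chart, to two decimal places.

805.59

X̄ = (801.0 + 796.0 + 800.3 + 797.9 + 796.8 + 795.8 + 797.2 + 789.2) / 8 = 796.7750
Moving ranges: 5.0, 4.3, 2.4, 1.1, 1.0, 1.4, 8.0; M̄R̄ = 23.2000 / 7 = 3.3143
UCL = X̄ + 3·M̄R̄/d₂ = 796.7750 + 3 × 3.3143 / 1.128 = 805.5896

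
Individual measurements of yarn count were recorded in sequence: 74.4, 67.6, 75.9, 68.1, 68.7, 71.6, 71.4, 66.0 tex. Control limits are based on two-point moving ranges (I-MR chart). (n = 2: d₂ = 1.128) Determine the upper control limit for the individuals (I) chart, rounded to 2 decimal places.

82.62

X̄ = (74.4 + 67.6 + 75.9 + 68.1 + 68.7 + 71.6 + 71.4 + 66.0) / 8 = 70.4625
Moving ranges: 6.8, 8.3, 7.8, 0.6, 2.9, 0.2, 5.4; M̄R̄ = 32.0000 / 7 = 4.5714
UCL = X̄ + 3·M̄R̄/d₂ = 70.4625 + 3 × 4.5714 / 1.128 = 82.6206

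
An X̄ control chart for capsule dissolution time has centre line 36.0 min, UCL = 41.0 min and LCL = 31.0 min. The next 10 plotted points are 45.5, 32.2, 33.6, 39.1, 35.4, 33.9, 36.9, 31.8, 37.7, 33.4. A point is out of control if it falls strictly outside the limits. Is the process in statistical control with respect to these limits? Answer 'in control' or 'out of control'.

Compare each point to [31.0, 41.0]: sample 1 = 45.5 > UCL.

out of control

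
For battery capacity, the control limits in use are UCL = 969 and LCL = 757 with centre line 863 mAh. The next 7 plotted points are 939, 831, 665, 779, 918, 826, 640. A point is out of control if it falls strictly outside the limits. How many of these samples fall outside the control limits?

Compare each point to [757, 969]: sample 3 = 665 < LCL; sample 7 = 640 < LCL.

2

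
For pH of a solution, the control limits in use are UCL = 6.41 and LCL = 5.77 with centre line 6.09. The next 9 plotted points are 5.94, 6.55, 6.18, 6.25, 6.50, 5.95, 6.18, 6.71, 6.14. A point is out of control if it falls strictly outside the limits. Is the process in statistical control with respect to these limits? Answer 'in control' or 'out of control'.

Compare each point to [5.77, 6.41]: sample 2 = 6.55 > UCL; sample 5 = 6.50 > UCL; sample 8 = 6.71 > UCL.

out of control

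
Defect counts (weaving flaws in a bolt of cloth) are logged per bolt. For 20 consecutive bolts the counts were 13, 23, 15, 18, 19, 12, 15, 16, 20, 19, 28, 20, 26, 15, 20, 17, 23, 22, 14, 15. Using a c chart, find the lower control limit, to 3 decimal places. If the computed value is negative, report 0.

c̄ = (13 + 23 + 15 + 18 + 19 + 12 + 15 + 16 + 20 + 19 + 28 + 20 + 26 + 15 + 20 + 17 + 23 + 22 + 14 + 15) / 20 = 370 / 20 = 18.5000
LCL = c̄ − 3√c̄ = 18.5000 − 3 × 4.3012 = 5.5965

5.597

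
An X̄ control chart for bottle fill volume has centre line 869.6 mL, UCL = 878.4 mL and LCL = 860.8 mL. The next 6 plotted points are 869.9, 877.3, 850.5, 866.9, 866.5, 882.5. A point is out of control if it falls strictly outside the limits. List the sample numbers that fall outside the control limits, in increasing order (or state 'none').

3, 6

Compare each point to [860.8, 878.4]: sample 3 = 850.5 < LCL; sample 6 = 882.5 > UCL.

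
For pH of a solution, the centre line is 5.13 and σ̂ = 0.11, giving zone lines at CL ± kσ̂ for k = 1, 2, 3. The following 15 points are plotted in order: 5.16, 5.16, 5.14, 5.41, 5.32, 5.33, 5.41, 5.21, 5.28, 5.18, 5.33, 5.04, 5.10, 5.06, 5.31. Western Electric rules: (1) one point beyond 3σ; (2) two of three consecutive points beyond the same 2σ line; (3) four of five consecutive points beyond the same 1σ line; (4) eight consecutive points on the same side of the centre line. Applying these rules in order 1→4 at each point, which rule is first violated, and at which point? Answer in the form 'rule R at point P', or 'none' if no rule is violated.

Zone of each point (C = within 1σ̂, B = 1σ̂–2σ̂, A = 2σ̂–3σ̂, * = beyond 3σ̂; sign = side of CL): 1:+C, 2:+C, 3:+C, 4:+A, 5:+B, 6:+B, 7:+A, 8:+C, 9:+B, 10:+C, 11:+B, 12:-C, 13:-C, 14:-C, 15:+B
Rule 3 (four of five consecutive points beyond the same 1σ limit) is satisfied at point 7.

rule 3 at point 7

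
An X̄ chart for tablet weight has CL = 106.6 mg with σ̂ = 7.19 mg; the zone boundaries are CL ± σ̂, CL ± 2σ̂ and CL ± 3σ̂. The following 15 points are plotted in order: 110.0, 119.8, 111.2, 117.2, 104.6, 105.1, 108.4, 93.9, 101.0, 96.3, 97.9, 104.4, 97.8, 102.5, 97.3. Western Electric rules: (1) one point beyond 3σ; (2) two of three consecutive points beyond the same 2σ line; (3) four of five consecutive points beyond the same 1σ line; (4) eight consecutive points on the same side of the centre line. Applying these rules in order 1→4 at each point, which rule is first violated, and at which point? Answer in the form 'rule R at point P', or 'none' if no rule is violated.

Zone of each point (C = within 1σ̂, B = 1σ̂–2σ̂, A = 2σ̂–3σ̂, * = beyond 3σ̂; sign = side of CL): 1:+C, 2:+B, 3:+C, 4:+B, 5:-C, 6:-C, 7:+C, 8:-B, 9:-C, 10:-B, 11:-B, 12:-C, 13:-B, 14:-C, 15:-B
Rule 4 (eight consecutive points on the same side of the centre line) is satisfied at point 15.

rule 4 at point 15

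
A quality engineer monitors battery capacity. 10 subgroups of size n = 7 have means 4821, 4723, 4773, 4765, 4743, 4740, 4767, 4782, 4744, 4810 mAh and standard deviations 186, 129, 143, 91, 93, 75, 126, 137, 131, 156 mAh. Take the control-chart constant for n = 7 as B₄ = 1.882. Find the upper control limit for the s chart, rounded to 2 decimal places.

s̄ = (186 + 129 + 143 + 91 + 93 + 75 + 126 + 137 + 131 + 156) / 10 = 126.7000
UCL_s = B₄·s̄ = 1.882 × 126.7000 = 238.4494

238.45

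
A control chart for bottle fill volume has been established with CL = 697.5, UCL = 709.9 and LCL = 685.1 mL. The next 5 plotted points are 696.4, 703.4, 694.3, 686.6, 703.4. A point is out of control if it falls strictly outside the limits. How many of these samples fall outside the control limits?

0

All 5 points lie within [685.1, 709.9].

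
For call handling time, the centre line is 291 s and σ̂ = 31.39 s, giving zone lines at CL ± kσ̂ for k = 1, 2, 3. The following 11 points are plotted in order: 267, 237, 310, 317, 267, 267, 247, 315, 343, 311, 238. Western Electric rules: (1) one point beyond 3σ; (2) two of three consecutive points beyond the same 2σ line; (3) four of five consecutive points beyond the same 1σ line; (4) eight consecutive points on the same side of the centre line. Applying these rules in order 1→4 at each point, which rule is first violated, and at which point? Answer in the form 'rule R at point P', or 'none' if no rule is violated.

none

Zone of each point (C = within 1σ̂, B = 1σ̂–2σ̂, A = 2σ̂–3σ̂, * = beyond 3σ̂; sign = side of CL): 1:-C, 2:-B, 3:+C, 4:+C, 5:-C, 6:-C, 7:-B, 8:+C, 9:+B, 10:+C, 11:-B
No rule fires across all 11 points.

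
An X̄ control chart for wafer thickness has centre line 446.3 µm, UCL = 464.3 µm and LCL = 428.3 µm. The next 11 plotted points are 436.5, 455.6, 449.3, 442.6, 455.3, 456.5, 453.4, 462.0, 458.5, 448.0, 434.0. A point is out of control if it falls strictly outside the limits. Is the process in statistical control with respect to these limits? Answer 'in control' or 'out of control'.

in control

All 11 points lie within [428.3, 464.3].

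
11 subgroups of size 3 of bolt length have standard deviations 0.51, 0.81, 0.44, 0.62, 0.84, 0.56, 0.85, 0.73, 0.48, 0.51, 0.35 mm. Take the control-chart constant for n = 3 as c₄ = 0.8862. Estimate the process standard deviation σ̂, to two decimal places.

s̄ = (0.51 + 0.81 + 0.44 + 0.62 + 0.84 + 0.56 + 0.85 + 0.73 + 0.48 + 0.51 + 0.35) / 11 = 0.6091
σ̂ = s̄ / c₄ = 0.6091 / 0.8862 = 0.6873

0.69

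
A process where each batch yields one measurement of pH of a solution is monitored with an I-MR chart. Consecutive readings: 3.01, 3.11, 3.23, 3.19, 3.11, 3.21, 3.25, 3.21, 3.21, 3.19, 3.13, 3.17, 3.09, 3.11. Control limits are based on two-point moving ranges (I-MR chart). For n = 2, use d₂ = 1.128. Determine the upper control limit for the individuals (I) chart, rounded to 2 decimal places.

3.31

X̄ = (3.01 + 3.11 + 3.23 + 3.19 + 3.11 + 3.21 + 3.25 + 3.21 + 3.21 + 3.19 + 3.13 + 3.17 + 3.09 + 3.11) / 14 = 3.1586
Moving ranges: 0.10, 0.12, 0.04, 0.08, 0.10, 0.04, 0.04, 0.00, 0.02, 0.06, 0.04, 0.08, 0.02; M̄R̄ = 0.7400 / 13 = 0.0569
UCL = X̄ + 3·M̄R̄/d₂ = 3.1586 + 3 × 0.0569 / 1.128 = 3.3100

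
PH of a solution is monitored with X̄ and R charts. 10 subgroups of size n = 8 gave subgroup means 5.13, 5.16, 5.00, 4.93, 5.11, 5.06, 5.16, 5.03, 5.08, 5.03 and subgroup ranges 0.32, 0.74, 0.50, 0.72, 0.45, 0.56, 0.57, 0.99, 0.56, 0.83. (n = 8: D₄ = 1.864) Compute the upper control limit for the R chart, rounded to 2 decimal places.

R̄ = (0.32 + 0.74 + 0.50 + 0.72 + 0.45 + 0.56 + 0.57 + 0.99 + 0.56 + 0.83) / 10 = 6.2400 / 10 = 0.6240
UCL_R = D₄·R̄ = 1.864 × 0.6240 = 1.1631

1.16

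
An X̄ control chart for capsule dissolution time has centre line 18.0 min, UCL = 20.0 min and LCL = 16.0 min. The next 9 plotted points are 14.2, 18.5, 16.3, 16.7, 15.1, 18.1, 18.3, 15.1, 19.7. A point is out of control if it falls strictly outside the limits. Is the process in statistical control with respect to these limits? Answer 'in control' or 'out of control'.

Compare each point to [16.0, 20.0]: sample 1 = 14.2 < LCL; sample 5 = 15.1 < LCL; sample 8 = 15.1 < LCL.

out of control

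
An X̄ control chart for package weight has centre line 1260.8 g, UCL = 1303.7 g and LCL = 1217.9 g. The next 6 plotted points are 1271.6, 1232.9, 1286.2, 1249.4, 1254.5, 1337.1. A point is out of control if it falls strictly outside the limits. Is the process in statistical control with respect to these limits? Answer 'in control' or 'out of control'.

out of control

Compare each point to [1217.9, 1303.7]: sample 6 = 1337.1 > UCL.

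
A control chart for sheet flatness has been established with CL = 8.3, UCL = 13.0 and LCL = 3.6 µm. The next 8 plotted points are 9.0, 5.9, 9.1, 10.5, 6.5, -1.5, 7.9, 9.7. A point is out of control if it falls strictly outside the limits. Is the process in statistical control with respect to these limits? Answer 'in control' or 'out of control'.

out of control

Compare each point to [3.6, 13.0]: sample 6 = -1.5 < LCL.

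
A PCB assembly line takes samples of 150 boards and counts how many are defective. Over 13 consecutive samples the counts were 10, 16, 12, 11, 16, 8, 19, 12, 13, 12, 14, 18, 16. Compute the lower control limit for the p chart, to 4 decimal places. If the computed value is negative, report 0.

p̄ = Σdᵢ / (k·n) = 177 / (13 × 150) = 0.09077
LCL = p̄ − 3·√(p̄(1−p̄)/n) = 0.09077 − 3 × 0.02346 = 0.02040

0.0204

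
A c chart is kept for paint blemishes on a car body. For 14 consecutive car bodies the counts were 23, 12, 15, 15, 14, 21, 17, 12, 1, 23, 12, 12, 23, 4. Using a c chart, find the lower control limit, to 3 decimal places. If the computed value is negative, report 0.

c̄ = (23 + 12 + 15 + 15 + 14 + 21 + 17 + 12 + 1 + 23 + 12 + 12 + 23 + 4) / 14 = 204 / 14 = 14.5714
LCL = c̄ − 3√c̄ = 14.5714 − 3 × 3.8173 = 3.1197

3.120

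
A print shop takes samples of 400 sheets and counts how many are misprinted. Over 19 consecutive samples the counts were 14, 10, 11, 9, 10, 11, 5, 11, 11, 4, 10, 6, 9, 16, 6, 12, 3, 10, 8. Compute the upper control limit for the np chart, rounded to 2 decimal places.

p̄ = Σdᵢ / (k·n) = 176 / (19 × 400) = 0.02316
UCL = np̄ + 3·√(np̄(1−p̄)) = 9.2632 + 3 × √(9.2632×0.97684) = 9.2632 + 3 × 3.0081 = 18.2874

18.29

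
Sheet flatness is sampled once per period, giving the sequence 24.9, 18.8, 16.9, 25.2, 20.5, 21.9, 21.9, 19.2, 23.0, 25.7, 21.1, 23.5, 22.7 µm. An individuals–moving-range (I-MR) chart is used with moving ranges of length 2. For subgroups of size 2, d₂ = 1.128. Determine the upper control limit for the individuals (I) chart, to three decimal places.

X̄ = (24.9 + 18.8 + 16.9 + 25.2 + 20.5 + 21.9 + 21.9 + 19.2 + 23.0 + 25.7 + 21.1 + 23.5 + 22.7) / 13 = 21.9462
Moving ranges: 6.1, 1.9, 8.3, 4.7, 1.4, 0.0, 2.7, 3.8, 2.7, 4.6, 2.4, 0.8; M̄R̄ = 39.4000 / 12 = 3.2833
UCL = X̄ + 3·M̄R̄/d₂ = 21.9462 + 3 × 3.2833 / 1.128 = 30.6784

30.678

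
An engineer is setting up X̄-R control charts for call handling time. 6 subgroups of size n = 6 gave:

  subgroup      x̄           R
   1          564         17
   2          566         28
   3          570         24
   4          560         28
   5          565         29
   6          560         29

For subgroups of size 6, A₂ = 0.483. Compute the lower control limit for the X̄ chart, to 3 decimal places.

X̄̄ = (564 + 566 + 570 + 560 + 565 + 560) / 6 = 3385.0000 / 6 = 564.1667
R̄ = (17 + 28 + 24 + 28 + 29 + 29) / 6 = 155.0000 / 6 = 25.8333
LCL = X̄̄ − A₂·R̄ = 564.1667 − 0.483 × 25.8333 = 551.6892

551.689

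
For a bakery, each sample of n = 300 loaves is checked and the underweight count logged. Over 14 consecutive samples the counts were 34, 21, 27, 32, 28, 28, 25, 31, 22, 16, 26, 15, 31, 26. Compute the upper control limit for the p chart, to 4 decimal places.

0.1348

p̄ = Σdᵢ / (k·n) = 362 / (14 × 300) = 0.08619
UCL = p̄ + 3·√(p̄(1−p̄)/n) = 0.08619 + 3 × √(0.08619×0.91381/300) = 0.08619 + 3 × 0.01620 = 0.13480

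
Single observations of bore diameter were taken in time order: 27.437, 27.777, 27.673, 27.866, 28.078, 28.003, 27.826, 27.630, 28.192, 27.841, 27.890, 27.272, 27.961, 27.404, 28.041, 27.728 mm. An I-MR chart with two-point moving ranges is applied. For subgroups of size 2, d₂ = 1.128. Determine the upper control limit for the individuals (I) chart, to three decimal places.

X̄ = (27.437 + 27.777 + 27.673 + 27.866 + 28.078 + 28.003 + 27.826 + 27.630 + 28.192 + 27.841 + 27.890 + 27.272 + 27.961 + 27.404 + 28.041 + 27.728) / 16 = 27.7887
Moving ranges: 0.340, 0.104, 0.193, 0.212, 0.075, 0.177, 0.196, 0.562, 0.351, 0.049, 0.618, 0.689, 0.557, 0.637, 0.313; M̄R̄ = 5.0730 / 15 = 0.3382
UCL = X̄ + 3·M̄R̄/d₂ = 27.7887 + 3 × 0.3382 / 1.128 = 28.6882

28.688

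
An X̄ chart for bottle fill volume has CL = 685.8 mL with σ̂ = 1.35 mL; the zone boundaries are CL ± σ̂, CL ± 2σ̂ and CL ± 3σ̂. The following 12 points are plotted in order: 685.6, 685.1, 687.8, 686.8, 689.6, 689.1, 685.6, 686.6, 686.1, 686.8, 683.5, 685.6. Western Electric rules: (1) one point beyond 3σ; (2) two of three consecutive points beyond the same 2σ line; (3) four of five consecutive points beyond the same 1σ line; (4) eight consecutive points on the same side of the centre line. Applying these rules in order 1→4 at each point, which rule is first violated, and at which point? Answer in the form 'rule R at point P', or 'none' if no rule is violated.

rule 2 at point 6

Zone of each point (C = within 1σ̂, B = 1σ̂–2σ̂, A = 2σ̂–3σ̂, * = beyond 3σ̂; sign = side of CL): 1:-C, 2:-C, 3:+B, 4:+C, 5:+A, 6:+A, 7:-C, 8:+C, 9:+C, 10:+C, 11:-B, 12:-C
Rule 2 (two of three consecutive points beyond the same 2σ limit) is satisfied at point 6.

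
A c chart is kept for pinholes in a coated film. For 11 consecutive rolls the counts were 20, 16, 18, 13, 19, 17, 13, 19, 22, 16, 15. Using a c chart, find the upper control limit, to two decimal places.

29.49

c̄ = (20 + 16 + 18 + 13 + 19 + 17 + 13 + 19 + 22 + 16 + 15) / 11 = 188 / 11 = 17.0909
UCL = c̄ + 3√c̄ = 17.0909 + 3 × √17.0909 = 17.0909 + 3 × 4.1341 = 29.4933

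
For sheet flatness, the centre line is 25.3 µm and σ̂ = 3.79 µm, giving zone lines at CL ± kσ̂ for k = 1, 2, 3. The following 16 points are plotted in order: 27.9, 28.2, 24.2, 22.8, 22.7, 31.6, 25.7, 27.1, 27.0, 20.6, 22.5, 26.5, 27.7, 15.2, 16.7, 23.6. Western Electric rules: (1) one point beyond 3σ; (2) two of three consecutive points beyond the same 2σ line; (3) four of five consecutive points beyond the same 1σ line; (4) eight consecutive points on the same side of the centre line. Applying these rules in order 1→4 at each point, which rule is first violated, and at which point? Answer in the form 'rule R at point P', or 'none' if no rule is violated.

rule 2 at point 15

Zone of each point (C = within 1σ̂, B = 1σ̂–2σ̂, A = 2σ̂–3σ̂, * = beyond 3σ̂; sign = side of CL): 1:+C, 2:+C, 3:-C, 4:-C, 5:-C, 6:+B, 7:+C, 8:+C, 9:+C, 10:-B, 11:-C, 12:+C, 13:+C, 14:-A, 15:-A, 16:-C
Rule 2 (two of three consecutive points beyond the same 2σ limit) is satisfied at point 15.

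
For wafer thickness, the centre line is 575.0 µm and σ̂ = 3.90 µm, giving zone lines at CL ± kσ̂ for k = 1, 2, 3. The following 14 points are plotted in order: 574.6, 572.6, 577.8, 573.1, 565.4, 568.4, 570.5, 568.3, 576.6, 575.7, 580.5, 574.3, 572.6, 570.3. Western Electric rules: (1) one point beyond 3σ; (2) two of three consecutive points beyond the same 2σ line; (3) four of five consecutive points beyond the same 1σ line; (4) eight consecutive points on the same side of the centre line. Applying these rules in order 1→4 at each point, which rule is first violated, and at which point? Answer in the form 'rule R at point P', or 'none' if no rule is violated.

rule 3 at point 8

Zone of each point (C = within 1σ̂, B = 1σ̂–2σ̂, A = 2σ̂–3σ̂, * = beyond 3σ̂; sign = side of CL): 1:-C, 2:-C, 3:+C, 4:-C, 5:-A, 6:-B, 7:-B, 8:-B, 9:+C, 10:+C, 11:+B, 12:-C, 13:-C, 14:-B
Rule 3 (four of five consecutive points beyond the same 1σ limit) is satisfied at point 8.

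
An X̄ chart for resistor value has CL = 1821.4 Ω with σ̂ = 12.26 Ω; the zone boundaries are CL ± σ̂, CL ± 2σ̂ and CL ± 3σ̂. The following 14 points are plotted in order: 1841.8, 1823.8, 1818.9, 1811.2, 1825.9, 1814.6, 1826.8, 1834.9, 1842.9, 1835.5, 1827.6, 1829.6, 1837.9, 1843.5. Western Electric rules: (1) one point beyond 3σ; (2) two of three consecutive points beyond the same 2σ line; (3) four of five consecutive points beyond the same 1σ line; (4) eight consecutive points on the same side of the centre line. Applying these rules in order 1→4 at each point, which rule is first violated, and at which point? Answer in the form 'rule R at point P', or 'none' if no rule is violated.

Zone of each point (C = within 1σ̂, B = 1σ̂–2σ̂, A = 2σ̂–3σ̂, * = beyond 3σ̂; sign = side of CL): 1:+B, 2:+C, 3:-C, 4:-C, 5:+C, 6:-C, 7:+C, 8:+B, 9:+B, 10:+B, 11:+C, 12:+C, 13:+B, 14:+B
Rule 4 (eight consecutive points on the same side of the centre line) is satisfied at point 14.

rule 4 at point 14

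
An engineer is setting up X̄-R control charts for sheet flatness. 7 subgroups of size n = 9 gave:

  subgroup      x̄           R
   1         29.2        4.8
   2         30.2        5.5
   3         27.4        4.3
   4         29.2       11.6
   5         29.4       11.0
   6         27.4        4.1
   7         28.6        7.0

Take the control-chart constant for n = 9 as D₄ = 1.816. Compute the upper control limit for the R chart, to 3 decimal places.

R̄ = (4.8 + 5.5 + 4.3 + 11.6 + 11.0 + 4.1 + 7.0) / 7 = 48.3000 / 7 = 6.9000
UCL_R = D₄·R̄ = 1.816 × 6.9000 = 12.5304

12.530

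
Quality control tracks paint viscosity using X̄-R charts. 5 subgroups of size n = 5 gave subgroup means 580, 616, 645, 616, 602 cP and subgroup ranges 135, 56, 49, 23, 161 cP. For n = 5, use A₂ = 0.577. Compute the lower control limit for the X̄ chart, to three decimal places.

X̄̄ = (580 + 616 + 645 + 616 + 602) / 5 = 3059.0000 / 5 = 611.8000
R̄ = (135 + 56 + 49 + 23 + 161) / 5 = 424.0000 / 5 = 84.8000
LCL = X̄̄ − A₂·R̄ = 611.8000 − 0.577 × 84.8000 = 562.8704

562.870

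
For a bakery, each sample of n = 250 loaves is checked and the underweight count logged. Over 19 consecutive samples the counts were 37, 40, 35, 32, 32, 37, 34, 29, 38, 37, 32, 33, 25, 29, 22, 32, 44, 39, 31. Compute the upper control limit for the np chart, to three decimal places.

p̄ = Σdᵢ / (k·n) = 638 / (19 × 250) = 0.13432
UCL = np̄ + 3·√(np̄(1−p̄)) = 33.5789 + 3 × √(33.5789×0.86568) = 33.5789 + 3 × 5.3915 = 49.7536

49.754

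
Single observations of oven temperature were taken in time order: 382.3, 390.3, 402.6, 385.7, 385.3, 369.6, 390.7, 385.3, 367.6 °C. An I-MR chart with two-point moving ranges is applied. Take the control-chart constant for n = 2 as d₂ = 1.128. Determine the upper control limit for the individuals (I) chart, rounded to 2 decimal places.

X̄ = (382.3 + 390.3 + 402.6 + 385.7 + 385.3 + 369.6 + 390.7 + 385.3 + 367.6) / 9 = 384.3778
Moving ranges: 8.0, 12.3, 16.9, 0.4, 15.7, 21.1, 5.4, 17.7; M̄R̄ = 97.5000 / 8 = 12.1875
UCL = X̄ + 3·M̄R̄/d₂ = 384.3778 + 3 × 12.1875 / 1.128 = 416.7913

416.79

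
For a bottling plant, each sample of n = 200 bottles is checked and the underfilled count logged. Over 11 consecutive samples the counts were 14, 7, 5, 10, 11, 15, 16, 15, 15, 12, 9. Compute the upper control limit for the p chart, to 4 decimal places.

p̄ = Σdᵢ / (k·n) = 129 / (11 × 200) = 0.05864
UCL = p̄ + 3·√(p̄(1−p̄)/n) = 0.05864 + 3 × √(0.05864×0.94136/200) = 0.05864 + 3 × 0.01661 = 0.10848

0.1085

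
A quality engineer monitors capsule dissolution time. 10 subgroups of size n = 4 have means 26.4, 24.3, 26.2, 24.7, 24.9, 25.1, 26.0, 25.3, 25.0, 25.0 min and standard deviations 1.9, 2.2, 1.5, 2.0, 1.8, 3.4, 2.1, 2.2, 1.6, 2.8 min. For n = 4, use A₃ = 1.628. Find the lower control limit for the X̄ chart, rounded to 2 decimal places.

X̄̄ = (26.4 + 24.3 + 26.2 + 24.7 + 24.9 + 25.1 + 26.0 + 25.3 + 25.0 + 25.0) / 10 = 25.2900
s̄ = (1.9 + 2.2 + 1.5 + 2.0 + 1.8 + 3.4 + 2.1 + 2.2 + 1.6 + 2.8) / 10 = 2.1500
LCL = X̄̄ − A₃·s̄ = 25.2900 − 1.628 × 2.1500 = 21.7898

21.79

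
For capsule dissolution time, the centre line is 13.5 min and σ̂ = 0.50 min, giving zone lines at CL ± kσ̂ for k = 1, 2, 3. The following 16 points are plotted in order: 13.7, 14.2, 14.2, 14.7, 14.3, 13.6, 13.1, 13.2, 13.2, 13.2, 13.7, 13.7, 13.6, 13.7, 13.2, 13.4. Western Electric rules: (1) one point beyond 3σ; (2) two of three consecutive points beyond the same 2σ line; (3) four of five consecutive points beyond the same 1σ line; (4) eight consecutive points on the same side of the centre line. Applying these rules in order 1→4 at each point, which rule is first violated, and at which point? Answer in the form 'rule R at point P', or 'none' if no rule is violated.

Zone of each point (C = within 1σ̂, B = 1σ̂–2σ̂, A = 2σ̂–3σ̂, * = beyond 3σ̂; sign = side of CL): 1:+C, 2:+B, 3:+B, 4:+A, 5:+B, 6:+C, 7:-C, 8:-C, 9:-C, 10:-C, 11:+C, 12:+C, 13:+C, 14:+C, 15:-C, 16:-C
Rule 3 (four of five consecutive points beyond the same 1σ limit) is satisfied at point 5.

rule 3 at point 5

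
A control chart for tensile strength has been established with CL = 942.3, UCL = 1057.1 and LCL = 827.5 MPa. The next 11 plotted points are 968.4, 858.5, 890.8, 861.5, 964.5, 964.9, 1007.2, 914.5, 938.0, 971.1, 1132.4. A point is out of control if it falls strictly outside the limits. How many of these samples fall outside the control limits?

Compare each point to [827.5, 1057.1]: sample 11 = 1132.4 > UCL.

1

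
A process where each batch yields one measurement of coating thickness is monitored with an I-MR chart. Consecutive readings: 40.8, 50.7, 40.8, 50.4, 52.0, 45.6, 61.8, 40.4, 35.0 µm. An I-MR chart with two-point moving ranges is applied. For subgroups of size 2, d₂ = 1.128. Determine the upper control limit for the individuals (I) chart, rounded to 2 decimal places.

73.12

X̄ = (40.8 + 50.7 + 40.8 + 50.4 + 52.0 + 45.6 + 61.8 + 40.4 + 35.0) / 9 = 46.3889
Moving ranges: 9.9, 9.9, 9.6, 1.6, 6.4, 16.2, 21.4, 5.4; M̄R̄ = 80.4000 / 8 = 10.0500
UCL = X̄ + 3·M̄R̄/d₂ = 46.3889 + 3 × 10.0500 / 1.128 = 73.1176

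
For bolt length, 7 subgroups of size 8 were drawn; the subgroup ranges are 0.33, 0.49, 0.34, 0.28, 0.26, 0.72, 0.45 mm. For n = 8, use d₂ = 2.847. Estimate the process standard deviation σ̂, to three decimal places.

0.144

R̄ = (0.33 + 0.49 + 0.34 + 0.28 + 0.26 + 0.72 + 0.45) / 7 = 0.4100
σ̂ = R̄ / d₂ = 0.4100 / 2.847 = 0.1440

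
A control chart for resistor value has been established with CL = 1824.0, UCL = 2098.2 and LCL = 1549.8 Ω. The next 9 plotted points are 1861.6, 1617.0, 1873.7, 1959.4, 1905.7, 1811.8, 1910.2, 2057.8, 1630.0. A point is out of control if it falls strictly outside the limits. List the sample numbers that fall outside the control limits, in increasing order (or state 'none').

All 9 points lie within [1549.8, 2098.2].

none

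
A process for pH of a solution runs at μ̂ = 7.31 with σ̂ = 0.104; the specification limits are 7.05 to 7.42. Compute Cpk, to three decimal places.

0.353

Cpu = (USL − μ̂) / (3σ̂) = (7.42 − 7.31) / (3 × 0.104) = 0.3526; Cpl = (μ̂ − LSL) / (3σ̂) = (7.31 − 7.05) / (3 × 0.104) = 0.8333; Cpk = min(Cpu, Cpl) = 0.3526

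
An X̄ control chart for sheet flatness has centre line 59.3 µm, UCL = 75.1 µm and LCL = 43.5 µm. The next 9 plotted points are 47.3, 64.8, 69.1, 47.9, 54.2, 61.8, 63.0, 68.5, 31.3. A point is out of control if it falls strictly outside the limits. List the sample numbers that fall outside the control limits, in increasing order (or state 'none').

9

Compare each point to [43.5, 75.1]: sample 9 = 31.3 < LCL.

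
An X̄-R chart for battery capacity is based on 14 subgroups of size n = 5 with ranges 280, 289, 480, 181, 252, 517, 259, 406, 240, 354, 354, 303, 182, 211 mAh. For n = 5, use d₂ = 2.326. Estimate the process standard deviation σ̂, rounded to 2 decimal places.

R̄ = (280 + 289 + 480 + 181 + 252 + 517 + 259 + 406 + 240 + 354 + 354 + 303 + 182 + 211) / 14 = 307.7143
σ̂ = R̄ / d₂ = 307.7143 / 2.326 = 132.2933

132.29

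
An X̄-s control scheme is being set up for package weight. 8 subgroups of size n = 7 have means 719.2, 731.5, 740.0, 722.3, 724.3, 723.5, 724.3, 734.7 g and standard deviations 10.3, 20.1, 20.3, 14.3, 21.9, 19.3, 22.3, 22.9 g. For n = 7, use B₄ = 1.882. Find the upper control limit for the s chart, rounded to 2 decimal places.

35.62

s̄ = (10.3 + 20.1 + 20.3 + 14.3 + 21.9 + 19.3 + 22.3 + 22.9) / 8 = 18.9250
UCL_s = B₄·s̄ = 1.882 × 18.9250 = 35.6168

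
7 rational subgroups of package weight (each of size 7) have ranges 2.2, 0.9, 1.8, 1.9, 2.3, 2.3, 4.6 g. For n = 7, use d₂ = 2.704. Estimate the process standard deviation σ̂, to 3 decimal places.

0.845

R̄ = (2.2 + 0.9 + 1.8 + 1.9 + 2.3 + 2.3 + 4.6) / 7 = 2.2857
σ̂ = R̄ / d₂ = 2.2857 / 2.704 = 0.8453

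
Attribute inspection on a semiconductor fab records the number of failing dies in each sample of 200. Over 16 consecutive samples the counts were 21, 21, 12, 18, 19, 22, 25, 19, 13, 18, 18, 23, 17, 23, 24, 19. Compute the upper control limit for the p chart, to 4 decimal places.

p̄ = Σdᵢ / (k·n) = 312 / (16 × 200) = 0.09750
UCL = p̄ + 3·√(p̄(1−p̄)/n) = 0.09750 + 3 × √(0.09750×0.90250/200) = 0.09750 + 3 × 0.02098 = 0.16043

0.1604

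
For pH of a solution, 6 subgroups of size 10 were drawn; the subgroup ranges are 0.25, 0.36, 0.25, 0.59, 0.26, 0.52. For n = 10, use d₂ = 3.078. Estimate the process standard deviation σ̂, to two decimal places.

R̄ = (0.25 + 0.36 + 0.25 + 0.59 + 0.26 + 0.52) / 6 = 0.3717
σ̂ = R̄ / d₂ = 0.3717 / 3.078 = 0.1207

0.12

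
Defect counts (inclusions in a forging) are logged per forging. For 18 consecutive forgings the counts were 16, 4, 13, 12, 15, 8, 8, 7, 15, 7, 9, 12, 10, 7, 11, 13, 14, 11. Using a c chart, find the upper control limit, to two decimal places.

c̄ = (16 + 4 + 13 + 12 + 15 + 8 + 8 + 7 + 15 + 7 + 9 + 12 + 10 + 7 + 11 + 13 + 14 + 11) / 18 = 192 / 18 = 10.6667
UCL = c̄ + 3√c̄ = 10.6667 + 3 × √10.6667 = 10.6667 + 3 × 3.2660 = 20.4646

20.46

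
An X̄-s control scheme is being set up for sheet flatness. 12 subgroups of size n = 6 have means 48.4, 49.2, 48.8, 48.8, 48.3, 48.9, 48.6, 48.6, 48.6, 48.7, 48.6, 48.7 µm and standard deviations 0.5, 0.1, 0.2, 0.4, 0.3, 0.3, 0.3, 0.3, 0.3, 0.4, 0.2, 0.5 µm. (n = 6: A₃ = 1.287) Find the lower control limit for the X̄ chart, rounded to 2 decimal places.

48.28

X̄̄ = (48.4 + 49.2 + 48.8 + 48.8 + 48.3 + 48.9 + 48.6 + 48.6 + 48.6 + 48.7 + 48.6 + 48.7) / 12 = 48.6833
s̄ = (0.5 + 0.1 + 0.2 + 0.4 + 0.3 + 0.3 + 0.3 + 0.3 + 0.3 + 0.4 + 0.2 + 0.5) / 12 = 0.3167
LCL = X̄̄ − A₃·s̄ = 48.6833 − 1.287 × 0.3167 = 48.2758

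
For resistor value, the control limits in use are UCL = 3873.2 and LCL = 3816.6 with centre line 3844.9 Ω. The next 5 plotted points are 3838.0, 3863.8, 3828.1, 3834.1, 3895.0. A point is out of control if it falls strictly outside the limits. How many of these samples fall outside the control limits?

Compare each point to [3816.6, 3873.2]: sample 5 = 3895.0 > UCL.

1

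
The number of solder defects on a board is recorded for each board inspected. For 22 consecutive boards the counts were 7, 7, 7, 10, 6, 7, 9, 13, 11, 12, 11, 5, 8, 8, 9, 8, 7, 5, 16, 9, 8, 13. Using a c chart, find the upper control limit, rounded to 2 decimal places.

17.86

c̄ = (7 + 7 + 7 + 10 + 6 + 7 + 9 + 13 + 11 + 12 + 11 + 5 + 8 + 8 + 9 + 8 + 7 + 5 + 16 + 9 + 8 + 13) / 22 = 196 / 22 = 8.9091
UCL = c̄ + 3√c̄ = 8.9091 + 3 × √8.9091 = 8.9091 + 3 × 2.9848 = 17.8635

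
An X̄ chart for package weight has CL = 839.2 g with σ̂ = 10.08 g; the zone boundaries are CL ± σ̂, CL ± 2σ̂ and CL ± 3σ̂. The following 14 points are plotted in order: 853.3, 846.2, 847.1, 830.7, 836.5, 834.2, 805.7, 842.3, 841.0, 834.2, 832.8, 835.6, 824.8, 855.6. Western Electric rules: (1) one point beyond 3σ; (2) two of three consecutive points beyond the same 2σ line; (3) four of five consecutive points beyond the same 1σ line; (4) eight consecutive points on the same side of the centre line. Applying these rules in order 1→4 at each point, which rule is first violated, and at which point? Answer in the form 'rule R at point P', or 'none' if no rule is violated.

rule 1 at point 7

Zone of each point (C = within 1σ̂, B = 1σ̂–2σ̂, A = 2σ̂–3σ̂, * = beyond 3σ̂; sign = side of CL): 1:+B, 2:+C, 3:+C, 4:-C, 5:-C, 6:-C, 7:-*, 8:+C, 9:+C, 10:-C, 11:-C, 12:-C, 13:-B, 14:+B
Rule 1 (one point beyond the 3σ limits) is satisfied at point 7.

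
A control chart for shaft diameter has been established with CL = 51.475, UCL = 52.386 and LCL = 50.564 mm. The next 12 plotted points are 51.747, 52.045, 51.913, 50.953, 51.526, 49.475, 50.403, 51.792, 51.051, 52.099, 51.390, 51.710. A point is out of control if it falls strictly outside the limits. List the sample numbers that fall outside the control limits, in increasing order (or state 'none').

Compare each point to [50.564, 52.386]: sample 6 = 49.475 < LCL; sample 7 = 50.403 < LCL.

6, 7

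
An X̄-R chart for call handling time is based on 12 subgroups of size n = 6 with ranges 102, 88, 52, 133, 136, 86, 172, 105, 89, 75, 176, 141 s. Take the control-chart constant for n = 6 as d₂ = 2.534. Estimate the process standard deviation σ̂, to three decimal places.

R̄ = (102 + 88 + 52 + 133 + 136 + 86 + 172 + 105 + 89 + 75 + 176 + 141) / 12 = 112.9167
σ̂ = R̄ / d₂ = 112.9167 / 2.534 = 44.5606

44.561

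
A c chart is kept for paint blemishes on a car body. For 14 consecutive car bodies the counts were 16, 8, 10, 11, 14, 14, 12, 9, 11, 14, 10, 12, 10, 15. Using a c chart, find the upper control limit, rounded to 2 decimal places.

22.19

c̄ = (16 + 8 + 10 + 11 + 14 + 14 + 12 + 9 + 11 + 14 + 10 + 12 + 10 + 15) / 14 = 166 / 14 = 11.8571
UCL = c̄ + 3√c̄ = 11.8571 + 3 × √11.8571 = 11.8571 + 3 × 3.4434 = 22.1874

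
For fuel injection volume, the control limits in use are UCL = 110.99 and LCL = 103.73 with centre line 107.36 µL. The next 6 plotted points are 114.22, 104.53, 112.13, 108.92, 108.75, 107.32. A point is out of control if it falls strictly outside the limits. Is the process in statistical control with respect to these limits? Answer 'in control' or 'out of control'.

Compare each point to [103.73, 110.99]: sample 1 = 114.22 > UCL; sample 3 = 112.13 > UCL.

out of control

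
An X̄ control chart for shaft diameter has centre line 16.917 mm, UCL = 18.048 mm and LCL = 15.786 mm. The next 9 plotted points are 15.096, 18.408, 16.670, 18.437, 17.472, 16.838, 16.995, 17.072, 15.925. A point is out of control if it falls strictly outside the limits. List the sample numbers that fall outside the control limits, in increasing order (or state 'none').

Compare each point to [15.786, 18.048]: sample 1 = 15.096 < LCL; sample 2 = 18.408 > UCL; sample 4 = 18.437 > UCL.

1, 2, 4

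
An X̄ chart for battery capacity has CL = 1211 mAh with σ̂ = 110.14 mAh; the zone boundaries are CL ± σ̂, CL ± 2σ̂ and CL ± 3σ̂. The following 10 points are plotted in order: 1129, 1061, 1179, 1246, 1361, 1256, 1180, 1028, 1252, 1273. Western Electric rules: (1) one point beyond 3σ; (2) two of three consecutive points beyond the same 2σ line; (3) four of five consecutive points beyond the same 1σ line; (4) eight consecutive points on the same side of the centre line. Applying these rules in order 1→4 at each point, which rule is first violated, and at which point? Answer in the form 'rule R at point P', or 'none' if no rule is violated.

none

Zone of each point (C = within 1σ̂, B = 1σ̂–2σ̂, A = 2σ̂–3σ̂, * = beyond 3σ̂; sign = side of CL): 1:-C, 2:-B, 3:-C, 4:+C, 5:+B, 6:+C, 7:-C, 8:-B, 9:+C, 10:+C
No rule fires across all 10 points.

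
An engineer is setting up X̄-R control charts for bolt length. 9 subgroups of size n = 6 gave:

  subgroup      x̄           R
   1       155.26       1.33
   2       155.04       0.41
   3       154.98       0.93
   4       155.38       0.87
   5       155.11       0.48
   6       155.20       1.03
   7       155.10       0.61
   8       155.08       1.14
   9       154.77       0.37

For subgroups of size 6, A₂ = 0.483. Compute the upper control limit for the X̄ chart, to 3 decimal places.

155.487

X̄̄ = (155.26 + 155.04 + 154.98 + 155.38 + 155.11 + 155.20 + 155.10 + 155.08 + 154.77) / 9 = 1395.9200 / 9 = 155.1022
R̄ = (1.33 + 0.41 + 0.93 + 0.87 + 0.48 + 1.03 + 0.61 + 1.14 + 0.37) / 9 = 7.1700 / 9 = 0.7967
UCL = X̄̄ + A₂·R̄ = 155.1022 + 0.483 × 0.7967 = 155.4870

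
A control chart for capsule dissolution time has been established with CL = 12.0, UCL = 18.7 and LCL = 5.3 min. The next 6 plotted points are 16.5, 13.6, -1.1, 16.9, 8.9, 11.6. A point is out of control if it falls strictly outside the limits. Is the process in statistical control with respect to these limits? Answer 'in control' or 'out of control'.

Compare each point to [5.3, 18.7]: sample 3 = -1.1 < LCL.

out of control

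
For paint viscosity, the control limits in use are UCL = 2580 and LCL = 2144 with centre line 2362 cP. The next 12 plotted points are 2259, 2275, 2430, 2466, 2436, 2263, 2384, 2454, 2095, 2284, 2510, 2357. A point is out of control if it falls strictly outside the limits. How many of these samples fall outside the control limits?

Compare each point to [2144, 2580]: sample 9 = 2095 < LCL.

1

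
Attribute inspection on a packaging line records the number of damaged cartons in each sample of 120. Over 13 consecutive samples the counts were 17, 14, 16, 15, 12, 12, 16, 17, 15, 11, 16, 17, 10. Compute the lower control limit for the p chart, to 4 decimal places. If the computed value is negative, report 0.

0.0314

p̄ = Σdᵢ / (k·n) = 188 / (13 × 120) = 0.12051
LCL = p̄ − 3·√(p̄(1−p̄)/n) = 0.12051 − 3 × 0.02972 = 0.03135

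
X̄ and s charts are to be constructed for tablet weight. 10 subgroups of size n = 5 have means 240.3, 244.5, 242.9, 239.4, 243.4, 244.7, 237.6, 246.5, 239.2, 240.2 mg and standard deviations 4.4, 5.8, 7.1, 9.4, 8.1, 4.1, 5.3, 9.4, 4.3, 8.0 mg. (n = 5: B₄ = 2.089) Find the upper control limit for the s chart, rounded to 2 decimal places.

13.77

s̄ = (4.4 + 5.8 + 7.1 + 9.4 + 8.1 + 4.1 + 5.3 + 9.4 + 4.3 + 8.0) / 10 = 6.5900
UCL_s = B₄·s̄ = 2.089 × 6.5900 = 13.7665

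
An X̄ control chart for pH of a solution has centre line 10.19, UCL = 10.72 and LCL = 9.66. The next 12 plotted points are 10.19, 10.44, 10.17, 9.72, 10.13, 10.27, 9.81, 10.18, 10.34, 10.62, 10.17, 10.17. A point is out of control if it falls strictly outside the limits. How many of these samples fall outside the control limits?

0

All 12 points lie within [9.66, 10.72].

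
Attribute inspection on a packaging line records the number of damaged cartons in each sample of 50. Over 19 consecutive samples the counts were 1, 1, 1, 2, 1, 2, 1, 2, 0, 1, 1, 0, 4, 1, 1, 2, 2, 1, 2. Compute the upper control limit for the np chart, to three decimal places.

4.829

p̄ = Σdᵢ / (k·n) = 26 / (19 × 50) = 0.02737
UCL = np̄ + 3·√(np̄(1−p̄)) = 1.3684 + 3 × √(1.3684×0.97263) = 1.3684 + 3 × 1.1537 = 4.8295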